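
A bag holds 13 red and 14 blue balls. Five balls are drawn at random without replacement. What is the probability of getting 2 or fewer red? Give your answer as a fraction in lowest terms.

Total selections: C(27,5) = 80730.
Favorable selections (2 or fewer red): C(13,0)·C(14,5) + C(13,1)·C(14,4) + C(13,2)·C(14,3) = 2002 + 13013 + 28392 = 43407.
Probability = 43407/80730 = 371/690.

371/690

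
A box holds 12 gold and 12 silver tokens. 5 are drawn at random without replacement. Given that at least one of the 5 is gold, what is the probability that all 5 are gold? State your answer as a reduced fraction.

Work in counts. Selections with at least one gold: C(24,5) − C(12,5) = 42504 − 792 = 41712.
Of those, selections where all 5 are gold: C(12,5) = 792.
Conditional probability = 792/41712 = 3/158.

3/158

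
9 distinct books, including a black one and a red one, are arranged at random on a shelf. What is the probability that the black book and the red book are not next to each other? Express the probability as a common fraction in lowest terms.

There are 9! = 362880 arrangements.
Arrangements with the black book and the red book adjacent: 2·8! = 80640.
So not adjacent: 362880 − 80640 = 282240, probability 282240/362880 = 7/9.

7/9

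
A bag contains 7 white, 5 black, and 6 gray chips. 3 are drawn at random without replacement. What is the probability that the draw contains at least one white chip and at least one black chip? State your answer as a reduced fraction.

There are C(18,3) = 816 possible draws.
By inclusion-exclusion on the complements, draws missing all white or all black: C(11,3) + C(13,3) − C(6,3) = 165 + 286 − 20 = 431.
So draws with at least one of each: 816 − 431 = 385, probability 385/816.

385/816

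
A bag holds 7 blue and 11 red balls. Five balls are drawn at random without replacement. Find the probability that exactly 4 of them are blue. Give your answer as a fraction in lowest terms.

The sample space is all 5-subsets of the 18: C(18,5) = 8568.
Selections with exactly 4 blue: choose 4 of the 7 blue and 1 of the 11 red, C(7,4)·C(11,1) = 35·11 = 385.
Probability = 385/8568 = 55/1224.

55/1224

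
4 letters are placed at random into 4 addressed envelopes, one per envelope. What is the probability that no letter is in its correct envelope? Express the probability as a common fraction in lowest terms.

There are 4! = 24 assignments.
By inclusion-exclusion, assignments with no fixed points: C(4,0)·4! − C(4,1)·3! + C(4,2)·2! − C(4,3)·1! + C(4,4)·0! = 9.
Probability = 9/24 = 3/8.

3/8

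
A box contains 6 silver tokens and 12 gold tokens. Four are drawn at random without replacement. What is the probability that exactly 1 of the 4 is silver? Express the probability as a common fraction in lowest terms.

Total number of selections: C(18,4) = 3060.
Selections with exactly 1 silver: choose 1 of the 6 silver and 3 of the 12 gold, C(6,1)·C(12,3) = 6·220 = 1320.
Probability = 1320/3060 = 22/51.

22/51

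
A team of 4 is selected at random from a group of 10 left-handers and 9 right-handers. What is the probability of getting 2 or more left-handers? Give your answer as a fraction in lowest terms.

Total selections: C(19,4) = 3876.
Count the complement (fewer than 2 left-handers): C(10,0)·C(9,4) + C(10,1)·C(9,3) = 126 + 840 = 966.
Probability = 1 − 966/3876 = 2910/3876 = 485/646.

485/646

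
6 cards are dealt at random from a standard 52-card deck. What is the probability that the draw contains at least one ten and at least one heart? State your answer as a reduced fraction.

There are C(52,6) = 20358520 possible draws.
By inclusion-exclusion on the complements, draws missing all tens or all hearts: C(48,6) + C(39,6) − C(36,6) = 12271512 + 3262623 − 1947792 = 13586343.
So draws with at least one of each: 20358520 − 13586343 = 6772177, probability 6772177/20358520.

6772177/20358520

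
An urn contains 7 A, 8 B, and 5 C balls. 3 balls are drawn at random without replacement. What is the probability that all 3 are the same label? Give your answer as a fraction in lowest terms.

101/1140

There are C(20,3) = 1140 ways to draw 3 balls.
All same label: C(7,3) + C(8,3) + C(5,3) = 35 + 56 + 10 = 101.
Probability = 101/1140.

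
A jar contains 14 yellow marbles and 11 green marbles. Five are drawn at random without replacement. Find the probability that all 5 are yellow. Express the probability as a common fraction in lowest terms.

13/345

There are C(25,5) = 53130 possible selections.
Selections with all yellow: C(14,5) = 2002.
Probability = 2002/53130 = 13/345.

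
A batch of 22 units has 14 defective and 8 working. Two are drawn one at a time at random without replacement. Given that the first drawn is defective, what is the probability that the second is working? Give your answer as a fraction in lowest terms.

8/21

After removing one defective, 21 remain: 13 defective and 8 working.
So the probability the next is working is 8/21.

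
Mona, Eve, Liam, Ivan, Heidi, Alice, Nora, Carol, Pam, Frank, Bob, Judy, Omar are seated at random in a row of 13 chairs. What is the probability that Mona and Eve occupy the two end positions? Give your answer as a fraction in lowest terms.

There are 13! = 6227020800 arrangements.
Place Mona and Eve at the ends in 2 ways, arrange the remaining 11 in 11! = 39916800 ways: 2·39916800 = 79833600.
Probability = 79833600/6227020800 = 1/78.

1/78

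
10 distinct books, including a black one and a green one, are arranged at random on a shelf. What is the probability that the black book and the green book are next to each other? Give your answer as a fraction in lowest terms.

There are 10! = 3628800 arrangements.
Treat the black book and the green book as a block: 9! arrangements of the blocks × 2 orders within the block = 2·362880 = 725760.
Probability = 725760/3628800 = 1/5.

1/5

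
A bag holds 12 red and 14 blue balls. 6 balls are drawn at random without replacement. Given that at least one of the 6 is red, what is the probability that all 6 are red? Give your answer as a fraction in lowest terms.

12/2951

Work in counts. Selections with at least one red: C(26,6) − C(14,6) = 230230 − 3003 = 227227.
Of those, selections where all 6 are red: C(12,6) = 924.
Conditional probability = 924/227227 = 12/2951.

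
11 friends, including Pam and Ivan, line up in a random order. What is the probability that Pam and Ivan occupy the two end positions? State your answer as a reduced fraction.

1/55

There are 11! = 39916800 arrangements.
Place Pam and Ivan at the ends in 2 ways, arrange the remaining 9 in 9! = 362880 ways: 2·362880 = 725760.
Probability = 725760/39916800 = 1/55.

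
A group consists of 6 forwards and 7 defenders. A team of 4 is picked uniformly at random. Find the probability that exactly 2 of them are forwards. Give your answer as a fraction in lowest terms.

There are C(13,4) = 715 ways to choose 4 from 13.
Selections with exactly 2 forwards: choose 2 of the 6 forwards and 2 of the 7 defenders, C(6,2)·C(7,2) = 15·21 = 315.
Probability = 315/715 = 63/143.

63/143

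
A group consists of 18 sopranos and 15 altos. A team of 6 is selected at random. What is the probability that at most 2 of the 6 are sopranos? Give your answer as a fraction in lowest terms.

Total selections: C(33,6) = 1107568.
Favorable selections (at most 2 sopranos): C(18,0)·C(15,6) + C(18,1)·C(15,5) + C(18,2)·C(15,4) = 5005 + 54054 + 208845 = 267904.
Probability = 267904/1107568 = 2392/9889.

2392/9889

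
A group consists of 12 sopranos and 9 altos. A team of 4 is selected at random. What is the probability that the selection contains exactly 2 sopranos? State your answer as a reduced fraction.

264/665

Total number of selections: C(21,4) = 5985.
Selections with exactly 2 sopranos: choose 2 of the 12 sopranos and 2 of the 9 altos, C(12,2)·C(9,2) = 66·36 = 2376.
Probability = 2376/5985 = 264/665.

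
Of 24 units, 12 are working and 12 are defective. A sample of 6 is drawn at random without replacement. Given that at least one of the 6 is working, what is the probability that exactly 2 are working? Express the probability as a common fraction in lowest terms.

1485/6076

Work in counts. Selections with at least one working: C(24,6) − C(12,6) = 134596 − 924 = 133672.
Of those, selections where exactly 2 are working: C(12,2)·C(12,4) = 66·495 = 32670.
Conditional probability = 32670/133672 = 1485/6076.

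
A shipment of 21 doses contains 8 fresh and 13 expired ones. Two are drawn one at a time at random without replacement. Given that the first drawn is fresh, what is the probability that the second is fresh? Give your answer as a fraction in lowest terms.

After removing one fresh, 20 remain: 7 fresh and 13 expired.
So the probability the next is fresh is 7/20.

7/20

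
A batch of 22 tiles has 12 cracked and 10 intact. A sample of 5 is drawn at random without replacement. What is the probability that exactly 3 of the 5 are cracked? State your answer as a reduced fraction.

50/133

There are C(22,5) = 26334 ways to choose 5 from 22.
Selections with exactly 3 cracked: choose 3 of the 12 cracked and 2 of the 10 intact, C(12,3)·C(10,2) = 220·45 = 9900.
Probability = 9900/26334 = 50/133.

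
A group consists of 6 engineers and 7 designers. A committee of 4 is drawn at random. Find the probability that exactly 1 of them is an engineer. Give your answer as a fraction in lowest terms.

42/143

Total number of selections: C(13,4) = 715.
Selections with exactly 1 engineer: choose 1 of the 6 engineers and 3 of the 7 designers, C(6,1)·C(7,3) = 6·35 = 210.
Probability = 210/715 = 42/143.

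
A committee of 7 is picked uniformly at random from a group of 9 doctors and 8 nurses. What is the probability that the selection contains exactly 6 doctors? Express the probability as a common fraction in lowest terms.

84/2431

The sample space is all 7-subsets of the 17: C(17,7) = 19448.
Selections with exactly 6 doctors: choose 6 of the 9 doctors and 1 of the 8 nurses, C(9,6)·C(8,1) = 84·8 = 672.
Probability = 672/19448 = 84/2431.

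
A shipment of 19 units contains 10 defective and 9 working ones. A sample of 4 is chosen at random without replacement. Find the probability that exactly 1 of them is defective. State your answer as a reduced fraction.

The sample space is all 4-subsets of the 19: C(19,4) = 3876.
Selections with exactly 1 defective: choose 1 of the 10 defective and 3 of the 9 working, C(10,1)·C(9,3) = 10·84 = 840.
Probability = 840/3876 = 70/323.

70/323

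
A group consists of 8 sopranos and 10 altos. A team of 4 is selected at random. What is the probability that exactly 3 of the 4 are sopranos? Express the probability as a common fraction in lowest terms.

28/153

Total number of selections: C(18,4) = 3060.
Selections with exactly 3 sopranos: choose 3 of the 8 sopranos and 1 of the 10 altos, C(8,3)·C(10,1) = 56·10 = 560.
Probability = 560/3060 = 28/153.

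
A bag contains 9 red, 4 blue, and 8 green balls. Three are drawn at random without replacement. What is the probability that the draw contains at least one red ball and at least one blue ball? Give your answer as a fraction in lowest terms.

243/665

There are C(21,3) = 1330 possible draws.
By inclusion-exclusion on the complements, draws missing all red or all blue: C(12,3) + C(17,3) − C(8,3) = 220 + 680 − 56 = 844.
So draws with at least one of each: 1330 − 844 = 486, probability 486/1330 = 243/665.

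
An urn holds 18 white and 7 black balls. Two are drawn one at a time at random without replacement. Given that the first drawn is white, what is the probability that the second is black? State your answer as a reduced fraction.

After removing one white, 24 remain: 17 white and 7 black.
So the probability the next is black is 7/24.

7/24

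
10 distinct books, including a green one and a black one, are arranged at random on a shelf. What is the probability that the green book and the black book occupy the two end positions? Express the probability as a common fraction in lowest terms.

1/45

There are 10! = 3628800 arrangements.
Place the green book and the black book at the ends in 2 ways, arrange the remaining 8 in 8! = 40320 ways: 2·40320 = 80640.
Probability = 80640/3628800 = 1/45.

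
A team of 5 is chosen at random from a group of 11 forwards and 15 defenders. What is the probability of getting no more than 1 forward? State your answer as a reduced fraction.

Total selections: C(26,5) = 65780.
Favorable selections (no more than 1 forward): C(11,0)·C(15,5) + C(11,1)·C(15,4) = 3003 + 15015 = 18018.
Probability = 18018/65780 = 63/230.

63/230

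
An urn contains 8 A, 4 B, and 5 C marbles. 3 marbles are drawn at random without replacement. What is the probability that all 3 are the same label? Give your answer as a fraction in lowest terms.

7/68

There are C(17,3) = 680 ways to draw 3 marbles.
All same label: C(8,3) + C(4,3) + C(5,3) = 56 + 4 + 10 = 70.
Probability = 70/680 = 7/68.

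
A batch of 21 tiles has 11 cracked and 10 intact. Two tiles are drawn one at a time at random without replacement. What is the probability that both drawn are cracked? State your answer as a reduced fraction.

11/42

Multiply the conditional probabilities at each draw: 11/21 · 10/20 = 110/420 = 11/42.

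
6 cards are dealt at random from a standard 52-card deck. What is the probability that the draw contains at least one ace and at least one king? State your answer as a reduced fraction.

There are C(52,6) = 20358520 possible draws.
By inclusion-exclusion on the complements, draws missing all aces or all kings: C(48,6) + C(48,6) − C(44,6) = 12271512 + 12271512 − 7059052 = 17483972.
So draws with at least one of each: 20358520 − 17483972 = 2874548, probability 2874548/20358520 = 718637/5089630.

718637/5089630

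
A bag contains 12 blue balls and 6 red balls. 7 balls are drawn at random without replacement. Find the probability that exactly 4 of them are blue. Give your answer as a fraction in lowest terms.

Total number of selections: C(18,7) = 31824.
Selections with exactly 4 blue: choose 4 of the 12 blue and 3 of the 6 red, C(12,4)·C(6,3) = 495·20 = 9900.
Probability = 9900/31824 = 275/884.

275/884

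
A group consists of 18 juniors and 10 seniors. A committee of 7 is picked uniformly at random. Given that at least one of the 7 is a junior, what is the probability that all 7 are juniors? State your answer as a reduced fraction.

663/24665

Work in counts. Selections with at least one junior: C(28,7) − C(10,7) = 1184040 − 120 = 1183920.
Of those, selections where all 7 are juniors: C(18,7) = 31824.
Conditional probability = 31824/1183920 = 663/24665.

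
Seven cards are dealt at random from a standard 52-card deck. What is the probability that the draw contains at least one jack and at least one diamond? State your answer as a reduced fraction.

53122231/133784560

There are C(52,7) = 133784560 possible draws.
By inclusion-exclusion on the complements, draws missing all jacks or all diamonds: C(48,7) + C(39,7) − C(36,7) = 73629072 + 15380937 − 8347680 = 80662329.
So draws with at least one of each: 133784560 − 80662329 = 53122231, probability 53122231/133784560.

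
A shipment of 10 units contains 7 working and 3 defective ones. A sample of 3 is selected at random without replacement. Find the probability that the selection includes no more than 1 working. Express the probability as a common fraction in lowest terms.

There are C(10,3) = 120 ways to choose the 3.
Favorable selections (no more than 1 working): C(7,0)·C(3,3) + C(7,1)·C(3,2) = 1 + 21 = 22.
Probability = 22/120 = 11/60.

11/60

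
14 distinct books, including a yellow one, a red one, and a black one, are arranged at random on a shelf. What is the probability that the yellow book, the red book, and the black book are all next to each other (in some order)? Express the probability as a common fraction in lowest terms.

There are 14! = 87178291200 arrangements.
Treat the three as one block: 12! placements × 3! orders within the block = 479001600·6 = 2874009600.
Probability = 2874009600/87178291200 = 3/91.

3/91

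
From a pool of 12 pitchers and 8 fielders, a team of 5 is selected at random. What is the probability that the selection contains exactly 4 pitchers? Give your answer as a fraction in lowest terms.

165/646

There are C(20,5) = 15504 ways to choose 5 from 20.
Selections with exactly 4 pitchers: choose 4 of the 12 pitchers and 1 of the 8 fielders, C(12,4)·C(8,1) = 495·8 = 3960.
Probability = 3960/15504 = 165/646.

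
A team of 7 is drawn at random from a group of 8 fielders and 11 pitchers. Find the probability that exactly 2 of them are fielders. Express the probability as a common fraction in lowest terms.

1078/4199

There are C(19,7) = 50388 ways to choose 7 from 19.
Selections with exactly 2 fielders: choose 2 of the 8 fielders and 5 of the 11 pitchers, C(8,2)·C(11,5) = 28·462 = 12936.
Probability = 12936/50388 = 1078/4199.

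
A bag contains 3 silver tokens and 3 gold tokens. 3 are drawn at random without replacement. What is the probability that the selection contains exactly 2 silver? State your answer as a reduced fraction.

9/20

There are C(6,3) = 20 ways to choose 3 from 6.
Selections with exactly 2 silver: choose 2 of the 3 silver and 1 of the 3 gold, C(3,2)·C(3,1) = 3·3 = 9.
Probability = 9/20.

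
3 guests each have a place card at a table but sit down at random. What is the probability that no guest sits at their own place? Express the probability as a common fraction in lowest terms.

There are 3! = 6 seatings.
By inclusion-exclusion, seatings with no fixed points: C(3,0)·3! − C(3,1)·2! + C(3,2)·1! − C(3,3)·0! = 2.
Probability = 2/6 = 1/3.

1/3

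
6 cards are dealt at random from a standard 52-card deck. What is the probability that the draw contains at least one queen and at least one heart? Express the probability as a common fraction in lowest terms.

6772177/20358520

There are C(52,6) = 20358520 possible draws.
By inclusion-exclusion on the complements, draws missing all queens or all hearts: C(48,6) + C(39,6) − C(36,6) = 12271512 + 3262623 − 1947792 = 13586343.
So draws with at least one of each: 20358520 − 13586343 = 6772177, probability 6772177/20358520.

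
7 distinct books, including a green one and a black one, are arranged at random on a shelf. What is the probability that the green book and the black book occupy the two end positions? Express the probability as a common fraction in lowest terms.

There are 7! = 5040 arrangements.
Place the green book and the black book at the ends in 2 ways, arrange the remaining 5 in 5! = 120 ways: 2·120 = 240.
Probability = 240/5040 = 1/21.

1/21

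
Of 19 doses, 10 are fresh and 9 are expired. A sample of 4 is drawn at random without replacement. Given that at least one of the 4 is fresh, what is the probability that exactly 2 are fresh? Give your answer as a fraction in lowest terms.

54/125

Work in counts. Selections with at least one fresh: C(19,4) − C(9,4) = 3876 − 126 = 3750.
Of those, selections where exactly 2 are fresh: C(10,2)·C(9,2) = 45·36 = 1620.
Conditional probability = 1620/3750 = 54/125.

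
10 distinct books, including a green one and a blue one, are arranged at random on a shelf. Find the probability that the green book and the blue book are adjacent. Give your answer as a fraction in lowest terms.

1/5

There are 10! = 3628800 arrangements.
Treat the green book and the blue book as a block: 9! arrangements of the blocks × 2 orders within the block = 2·362880 = 725760.
Probability = 725760/3628800 = 1/5.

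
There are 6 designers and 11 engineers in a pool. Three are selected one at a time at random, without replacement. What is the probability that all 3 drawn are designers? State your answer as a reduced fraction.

Multiply the conditional probabilities at each draw: 6/17 · 5/16 · 4/15 = 120/4080 = 1/34.

1/34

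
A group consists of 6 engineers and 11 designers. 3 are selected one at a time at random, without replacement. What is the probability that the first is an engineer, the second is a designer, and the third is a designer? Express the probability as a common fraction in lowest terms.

11/68

Multiply the conditional probabilities at each draw: 6/17 · 11/16 · 10/15 = 660/4080 = 11/68.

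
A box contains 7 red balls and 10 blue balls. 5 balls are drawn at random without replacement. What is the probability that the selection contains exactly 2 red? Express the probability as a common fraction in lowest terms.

Total number of selections: C(17,5) = 6188.
Selections with exactly 2 red: choose 2 of the 7 red and 3 of the 10 blue, C(7,2)·C(10,3) = 21·120 = 2520.
Probability = 2520/6188 = 90/221.

90/221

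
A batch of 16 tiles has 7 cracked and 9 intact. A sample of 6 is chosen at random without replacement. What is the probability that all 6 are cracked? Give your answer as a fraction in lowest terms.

1/1144

There are C(16,6) = 8008 possible selections.
Selections with all cracked: C(7,6) = 7.
Probability = 7/8008 = 1/1144.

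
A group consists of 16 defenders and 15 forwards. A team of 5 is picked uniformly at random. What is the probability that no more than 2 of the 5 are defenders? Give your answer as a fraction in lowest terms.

1261/2697

There are C(31,5) = 169911 ways to choose the 5.
Favorable selections (no more than 2 defenders): C(16,0)·C(15,5) + C(16,1)·C(15,4) + C(16,2)·C(15,3) = 3003 + 21840 + 54600 = 79443.
Probability = 79443/169911 = 1261/2697.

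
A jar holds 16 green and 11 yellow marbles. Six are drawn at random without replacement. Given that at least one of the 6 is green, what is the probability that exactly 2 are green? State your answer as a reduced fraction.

300/2239

Work in counts. Selections with at least one green: C(27,6) − C(11,6) = 296010 − 462 = 295548.
Of those, selections where exactly 2 are green: C(16,2)·C(11,4) = 120·330 = 39600.
Conditional probability = 39600/295548 = 300/2239.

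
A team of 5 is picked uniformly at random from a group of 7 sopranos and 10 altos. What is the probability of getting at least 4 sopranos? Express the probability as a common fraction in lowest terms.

53/884

There are C(17,5) = 6188 ways to choose the 5.
Favorable selections (at least 4 sopranos): C(7,4)·C(10,1) + C(7,5)·C(10,0) = 350 + 21 = 371.
Probability = 371/6188 = 53/884.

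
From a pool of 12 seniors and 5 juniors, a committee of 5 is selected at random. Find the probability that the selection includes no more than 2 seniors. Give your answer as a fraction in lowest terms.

Total selections: C(17,5) = 6188.
Favorable selections (no more than 2 seniors): C(12,0)·C(5,5) + C(12,1)·C(5,4) + C(12,2)·C(5,3) = 1 + 60 + 660 = 721.
Probability = 721/6188 = 103/884.

103/884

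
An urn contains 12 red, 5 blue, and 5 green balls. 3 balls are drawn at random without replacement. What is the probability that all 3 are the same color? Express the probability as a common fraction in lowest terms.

12/77

There are C(22,3) = 1540 ways to draw 3 balls.
All same color: C(12,3) + C(5,3) + C(5,3) = 220 + 10 + 10 = 240.
Probability = 240/1540 = 12/77.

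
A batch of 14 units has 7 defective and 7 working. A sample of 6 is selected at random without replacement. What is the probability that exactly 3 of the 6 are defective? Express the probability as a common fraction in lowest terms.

Total number of selections: C(14,6) = 3003.
Selections with exactly 3 defective: choose 3 of the 7 defective and 3 of the 7 working, C(7,3)·C(7,3) = 35·35 = 1225.
Probability = 1225/3003 = 175/429.

175/429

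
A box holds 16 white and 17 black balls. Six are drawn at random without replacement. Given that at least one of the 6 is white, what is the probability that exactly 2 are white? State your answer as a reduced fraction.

1700/6519

Work in counts. Selections with at least one white: C(33,6) − C(17,6) = 1107568 − 12376 = 1095192.
Of those, selections where exactly 2 are white: C(16,2)·C(17,4) = 120·2380 = 285600.
Conditional probability = 285600/1095192 = 1700/6519.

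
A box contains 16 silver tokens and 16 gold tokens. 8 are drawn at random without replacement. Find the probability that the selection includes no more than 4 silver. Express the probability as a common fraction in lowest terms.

10639/16182

Total selections: C(32,8) = 10518300.
Count the complement (more than 4 silver): C(16,5)·C(16,3) + C(16,6)·C(16,2) + C(16,7)·C(16,1) + C(16,8)·C(16,0) = 2446080 + 960960 + 183040 + 12870 = 3602950.
Probability = 1 − 3602950/10518300 = 6915350/10518300 = 10639/16182.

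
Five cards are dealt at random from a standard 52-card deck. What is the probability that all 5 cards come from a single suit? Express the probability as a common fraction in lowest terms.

33/16660

There are C(52,5) = 2598960 possible 5-card hands.
Hands of one suit: 4 suits × C(13,5) = 4·1287 = 5148.
Probability = 5148/2598960 = 33/16660.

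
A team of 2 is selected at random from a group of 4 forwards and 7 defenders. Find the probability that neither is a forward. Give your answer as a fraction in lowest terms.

21/55

There are C(11,2) = 55 possible selections.
Selections with no forwards (all defenders): C(7,2) = 21.
Probability = 21/55.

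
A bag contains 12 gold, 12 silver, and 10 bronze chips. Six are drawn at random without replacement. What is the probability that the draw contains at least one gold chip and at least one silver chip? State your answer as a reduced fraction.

There are C(34,6) = 1344904 possible draws.
By inclusion-exclusion on the complements, draws missing all gold or all silver: C(22,6) + C(22,6) − C(10,6) = 74613 + 74613 − 210 = 149016.
So draws with at least one of each: 1344904 − 149016 = 1195888, probability 1195888/1344904 = 149486/168113.

149486/168113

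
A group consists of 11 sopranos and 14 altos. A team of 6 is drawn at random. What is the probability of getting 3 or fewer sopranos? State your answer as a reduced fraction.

There are C(25,6) = 177100 ways to choose the 6.
Count the complement (more than 3 sopranos): C(11,4)·C(14,2) + C(11,5)·C(14,1) + C(11,6)·C(14,0) = 30030 + 6468 + 462 = 36960.
Probability = 1 − 36960/177100 = 140140/177100 = 91/115.

91/115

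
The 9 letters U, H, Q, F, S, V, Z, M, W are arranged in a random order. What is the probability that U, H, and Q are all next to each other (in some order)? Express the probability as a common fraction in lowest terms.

1/12

There are 9! = 362880 arrangements.
Treat the three as one block: 7! placements × 3! orders within the block = 5040·6 = 30240.
Probability = 30240/362880 = 1/12.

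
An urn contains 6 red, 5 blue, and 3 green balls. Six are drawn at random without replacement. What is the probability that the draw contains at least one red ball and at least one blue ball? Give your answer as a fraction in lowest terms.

413/429

There are C(14,6) = 3003 possible draws.
By inclusion-exclusion on the complements, draws missing all red or all blue: C(8,6) + C(9,6) − C(3,6) = 28 + 84 − 0 = 112.
So draws with at least one of each: 3003 − 112 = 2891, probability 2891/3003 = 413/429.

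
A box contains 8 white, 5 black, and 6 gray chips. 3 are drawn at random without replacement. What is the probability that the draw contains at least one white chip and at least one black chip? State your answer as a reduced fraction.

There are C(19,3) = 969 possible draws.
By inclusion-exclusion on the complements, draws missing all white or all black: C(11,3) + C(14,3) − C(6,3) = 165 + 364 − 20 = 509.
So draws with at least one of each: 969 − 509 = 460, probability 460/969.

460/969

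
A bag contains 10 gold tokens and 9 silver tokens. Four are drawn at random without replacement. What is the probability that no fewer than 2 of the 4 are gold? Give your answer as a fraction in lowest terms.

There are C(19,4) = 3876 ways to choose the 4.
Count the complement (fewer than 2 gold): C(10,0)·C(9,4) + C(10,1)·C(9,3) = 126 + 840 = 966.
Probability = 1 − 966/3876 = 2910/3876 = 485/646.

485/646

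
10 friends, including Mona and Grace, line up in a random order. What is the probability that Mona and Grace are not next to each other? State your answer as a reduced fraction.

There are 10! = 3628800 arrangements.
Arrangements with Mona and Grace adjacent: 2·9! = 725760.
So not adjacent: 3628800 − 725760 = 2903040, probability 2903040/3628800 = 4/5.

4/5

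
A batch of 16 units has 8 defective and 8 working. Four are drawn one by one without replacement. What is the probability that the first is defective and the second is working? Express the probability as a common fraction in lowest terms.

Multiply the conditional probabilities at each draw: 8/16 · 8/15 = 64/240 = 4/15.

4/15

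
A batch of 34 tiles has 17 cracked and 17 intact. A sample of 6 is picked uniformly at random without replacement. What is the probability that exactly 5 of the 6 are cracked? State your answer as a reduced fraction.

The sample space is all 6-subsets of the 34: C(34,6) = 1344904.
Selections with exactly 5 cracked: choose 5 of the 17 cracked and 1 of the 17 intact, C(17,5)·C(17,1) = 6188·17 = 105196.
Probability = 105196/1344904 = 1547/19778.

1547/19778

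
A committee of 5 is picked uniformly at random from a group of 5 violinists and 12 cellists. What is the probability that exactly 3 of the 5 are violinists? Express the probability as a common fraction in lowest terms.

165/1547

There are C(17,5) = 6188 ways to choose 5 from 17.
Selections with exactly 3 violinists: choose 3 of the 5 violinists and 2 of the 12 cellists, C(5,3)·C(12,2) = 10·66 = 660.
Probability = 660/6188 = 165/1547.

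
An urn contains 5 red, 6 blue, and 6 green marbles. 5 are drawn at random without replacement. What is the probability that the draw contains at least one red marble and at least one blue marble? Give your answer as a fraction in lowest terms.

95/119

There are C(17,5) = 6188 possible draws.
By inclusion-exclusion on the complements, draws missing all red or all blue: C(12,5) + C(11,5) − C(6,5) = 792 + 462 − 6 = 1248.
So draws with at least one of each: 6188 − 1248 = 4940, probability 4940/6188 = 95/119.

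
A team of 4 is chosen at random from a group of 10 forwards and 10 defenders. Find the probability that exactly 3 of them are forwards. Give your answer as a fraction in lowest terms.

80/323

The sample space is all 4-subsets of the 20: C(20,4) = 4845.
Selections with exactly 3 forwards: choose 3 of the 10 forwards and 1 of the 10 defenders, C(10,3)·C(10,1) = 120·10 = 1200.
Probability = 1200/4845 = 80/323.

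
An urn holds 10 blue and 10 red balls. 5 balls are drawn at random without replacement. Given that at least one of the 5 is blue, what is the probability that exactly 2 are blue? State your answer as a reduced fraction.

Work in counts. Selections with at least one blue: C(20,5) − C(10,5) = 15504 − 252 = 15252.
Of those, selections where exactly 2 are blue: C(10,2)·C(10,3) = 45·120 = 5400.
Conditional probability = 5400/15252 = 450/1271.

450/1271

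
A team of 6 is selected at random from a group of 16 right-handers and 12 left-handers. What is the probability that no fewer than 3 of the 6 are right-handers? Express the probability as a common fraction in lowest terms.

3616/4485

There are C(28,6) = 376740 ways to choose the 6.
Count the complement (fewer than 3 right-handers): C(16,0)·C(12,6) + C(16,1)·C(12,5) + C(16,2)·C(12,4) = 924 + 12672 + 59400 = 72996.
Probability = 1 − 72996/376740 = 303744/376740 = 3616/4485.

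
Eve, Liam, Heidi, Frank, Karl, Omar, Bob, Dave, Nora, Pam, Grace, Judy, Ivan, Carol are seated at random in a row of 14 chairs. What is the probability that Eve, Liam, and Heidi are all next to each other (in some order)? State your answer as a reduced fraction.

There are 14! = 87178291200 arrangements.
Treat the three as one block: 12! placements × 3! orders within the block = 479001600·6 = 2874009600.
Probability = 2874009600/87178291200 = 3/91.

3/91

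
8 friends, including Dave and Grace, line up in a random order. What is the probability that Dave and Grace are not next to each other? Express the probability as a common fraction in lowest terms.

3/4

There are 8! = 40320 arrangements.
Arrangements with Dave and Grace adjacent: 2·7! = 10080.
So not adjacent: 40320 − 10080 = 30240, probability 30240/40320 = 3/4.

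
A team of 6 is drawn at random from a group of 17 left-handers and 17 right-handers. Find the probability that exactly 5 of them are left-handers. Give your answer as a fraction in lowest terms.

Total number of selections: C(34,6) = 1344904.
Selections with exactly 5 left-handers: choose 5 of the 17 left-handers and 1 of the 17 right-handers, C(17,5)·C(17,1) = 6188·17 = 105196.
Probability = 105196/1344904 = 1547/19778.

1547/19778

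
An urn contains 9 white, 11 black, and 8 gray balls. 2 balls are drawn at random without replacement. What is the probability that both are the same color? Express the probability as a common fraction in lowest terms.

There are C(28,2) = 378 ways to draw 2 balls.
All same color: C(9,2) + C(11,2) + C(8,2) = 36 + 55 + 28 = 119.
Probability = 119/378 = 17/54.

17/54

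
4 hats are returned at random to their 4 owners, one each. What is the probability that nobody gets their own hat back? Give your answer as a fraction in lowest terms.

3/8

There are 4! = 24 assignments.
By inclusion-exclusion, assignments with no fixed points: C(4,0)·4! − C(4,1)·3! + C(4,2)·2! − C(4,3)·1! + C(4,4)·0! = 9.
Probability = 9/24 = 3/8.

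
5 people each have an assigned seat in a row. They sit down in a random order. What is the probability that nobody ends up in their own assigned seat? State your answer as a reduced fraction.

There are 5! = 120 seatings.
By inclusion-exclusion, seatings with no fixed points: C(5,0)·5! − C(5,1)·4! + C(5,2)·3! − C(5,3)·2! + C(5,4)·1! − C(5,5)·0! = 44.
Probability = 44/120 = 11/30.

11/30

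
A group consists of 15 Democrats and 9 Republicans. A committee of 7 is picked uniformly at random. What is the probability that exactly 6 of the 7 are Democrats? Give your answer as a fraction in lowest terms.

455/3496

The sample space is all 7-subsets of the 24: C(24,7) = 346104.
Selections with exactly 6 Democrats: choose 6 of the 15 Democrats and 1 of the 9 Republicans, C(15,6)·C(9,1) = 5005·9 = 45045.
Probability = 45045/346104 = 455/3496.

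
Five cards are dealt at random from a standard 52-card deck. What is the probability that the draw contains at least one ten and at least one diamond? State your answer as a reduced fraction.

There are C(52,5) = 2598960 possible draws.
By inclusion-exclusion on the complements, draws missing all tens or all diamonds: C(48,5) + C(39,5) − C(36,5) = 1712304 + 575757 − 376992 = 1911069.
So draws with at least one of each: 2598960 − 1911069 = 687891, probability 687891/2598960 = 229297/866320.

229297/866320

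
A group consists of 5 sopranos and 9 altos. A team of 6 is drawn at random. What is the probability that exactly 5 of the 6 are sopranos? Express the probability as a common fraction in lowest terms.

There are C(14,6) = 3003 ways to choose 6 from 14.
Selections with exactly 5 sopranos: choose 5 of the 5 sopranos and 1 of the 9 altos, C(5,5)·C(9,1) = 1·9 = 9.
Probability = 9/3003 = 3/1001.

3/1001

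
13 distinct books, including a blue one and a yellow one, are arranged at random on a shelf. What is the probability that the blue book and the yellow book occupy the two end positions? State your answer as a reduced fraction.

1/78

There are 13! = 6227020800 arrangements.
Place the blue book and the yellow book at the ends in 2 ways, arrange the remaining 11 in 11! = 39916800 ways: 2·39916800 = 79833600.
Probability = 79833600/6227020800 = 1/78.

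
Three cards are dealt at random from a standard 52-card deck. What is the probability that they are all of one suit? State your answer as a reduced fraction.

22/425

There are C(52,3) = 22100 possible 3-card hands.
Hands of one suit: 4 suits × C(13,3) = 4·286 = 1144.
Probability = 1144/22100 = 22/425.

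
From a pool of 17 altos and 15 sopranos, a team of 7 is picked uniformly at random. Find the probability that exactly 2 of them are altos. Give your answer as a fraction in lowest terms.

1309/10788

The sample space is all 7-subsets of the 32: C(32,7) = 3365856.
Selections with exactly 2 altos: choose 2 of the 17 altos and 5 of the 15 sopranos, C(17,2)·C(15,5) = 136·3003 = 408408.
Probability = 408408/3365856 = 1309/10788.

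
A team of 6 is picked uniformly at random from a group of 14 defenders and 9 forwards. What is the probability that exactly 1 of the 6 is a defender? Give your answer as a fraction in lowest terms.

The sample space is all 6-subsets of the 23: C(23,6) = 100947.
Selections with exactly 1 defender: choose 1 of the 14 defenders and 5 of the 9 forwards, C(14,1)·C(9,5) = 14·126 = 1764.
Probability = 1764/100947 = 84/4807.

84/4807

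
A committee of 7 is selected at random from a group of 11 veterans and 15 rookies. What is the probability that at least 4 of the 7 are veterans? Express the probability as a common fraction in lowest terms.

There are C(26,7) = 657800 ways to choose the 7.
Favorable selections (at least 4 veterans): C(11,4)·C(15,3) + C(11,5)·C(15,2) + C(11,6)·C(15,1) + C(11,7)·C(15,0) = 150150 + 48510 + 6930 + 330 = 205920.
Probability = 205920/657800 = 36/115.

36/115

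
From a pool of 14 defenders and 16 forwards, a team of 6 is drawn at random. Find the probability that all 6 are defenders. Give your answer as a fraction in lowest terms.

There are C(30,6) = 593775 possible selections.
Selections with all defenders: C(14,6) = 3003.
Probability = 3003/593775 = 11/2175.

11/2175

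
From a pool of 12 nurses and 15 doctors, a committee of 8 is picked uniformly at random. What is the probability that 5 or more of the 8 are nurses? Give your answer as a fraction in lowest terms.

Total selections: C(27,8) = 2220075.
Favorable selections (5 or more nurses): C(12,5)·C(15,3) + C(12,6)·C(15,2) + C(12,7)·C(15,1) + C(12,8)·C(15,0) = 360360 + 97020 + 11880 + 495 = 469755.
Probability = 469755/2220075 = 73/345.

73/345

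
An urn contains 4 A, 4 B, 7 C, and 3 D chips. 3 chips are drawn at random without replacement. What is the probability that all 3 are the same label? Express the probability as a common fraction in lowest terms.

11/204

There are C(18,3) = 816 ways to draw 3 chips.
All same label: C(4,3) + C(4,3) + C(7,3) + C(3,3) = 4 + 4 + 35 + 1 = 44.
Probability = 44/816 = 11/204.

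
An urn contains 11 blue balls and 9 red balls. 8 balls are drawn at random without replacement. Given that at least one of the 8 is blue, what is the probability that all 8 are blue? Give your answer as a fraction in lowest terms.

Work in counts. Selections with at least one blue: C(20,8) − C(9,8) = 125970 − 9 = 125961.
Of those, selections where all 8 are blue: C(11,8) = 165.
Conditional probability = 165/125961 = 5/3817.

5/3817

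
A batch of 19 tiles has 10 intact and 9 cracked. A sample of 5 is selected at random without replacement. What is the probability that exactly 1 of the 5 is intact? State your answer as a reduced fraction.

35/323

Total number of selections: C(19,5) = 11628.
Selections with exactly 1 intact: choose 1 of the 10 intact and 4 of the 9 cracked, C(10,1)·C(9,4) = 10·126 = 1260.
Probability = 1260/11628 = 35/323.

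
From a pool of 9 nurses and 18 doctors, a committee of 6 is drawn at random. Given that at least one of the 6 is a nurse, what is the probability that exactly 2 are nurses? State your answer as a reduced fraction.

18360/46241

Work in counts. Selections with at least one nurse: C(27,6) − C(18,6) = 296010 − 18564 = 277446.
Of those, selections where exactly 2 are nurses: C(9,2)·C(18,4) = 36·3060 = 110160.
Conditional probability = 110160/277446 = 18360/46241.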